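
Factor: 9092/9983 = 2^2 *67^ (-1)*149^ ( - 1 )*  2273^1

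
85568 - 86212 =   -  644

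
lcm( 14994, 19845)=674730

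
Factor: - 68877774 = -2^1*3^2 * 7^1* 19^1*28771^1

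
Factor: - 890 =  - 2^1 * 5^1* 89^1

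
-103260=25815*( - 4 ) 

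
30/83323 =30/83323 = 0.00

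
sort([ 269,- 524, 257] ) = [-524,257, 269]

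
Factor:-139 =-139^1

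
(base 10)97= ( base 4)1201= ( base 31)34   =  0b1100001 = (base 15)67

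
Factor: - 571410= - 2^1*3^2*5^1*  7^1 * 907^1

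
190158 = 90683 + 99475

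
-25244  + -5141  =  -30385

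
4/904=1/226=   0.00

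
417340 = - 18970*(-22)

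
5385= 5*1077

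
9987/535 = 9987/535=18.67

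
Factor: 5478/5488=2^( - 3)*3^1*7^(-3 )  *11^1*83^1 =2739/2744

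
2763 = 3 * 921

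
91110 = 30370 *3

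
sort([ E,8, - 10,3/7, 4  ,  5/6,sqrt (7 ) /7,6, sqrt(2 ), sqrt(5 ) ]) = [ - 10,sqrt(7 ) /7,3/7  ,  5/6,sqrt( 2 ),sqrt(5 ), E , 4 , 6, 8]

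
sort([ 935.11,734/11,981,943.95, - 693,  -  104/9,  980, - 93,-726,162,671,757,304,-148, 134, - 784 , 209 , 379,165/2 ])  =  [ - 784, - 726, - 693 ,-148,-93, - 104/9,734/11, 165/2, 134,162, 209,304,379,671,757,935.11,943.95,  980,981] 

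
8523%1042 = 187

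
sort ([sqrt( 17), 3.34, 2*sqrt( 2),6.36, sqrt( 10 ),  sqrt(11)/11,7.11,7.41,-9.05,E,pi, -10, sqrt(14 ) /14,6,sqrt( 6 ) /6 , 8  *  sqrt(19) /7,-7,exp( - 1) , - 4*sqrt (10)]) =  [-4*sqrt( 10),-10,  -  9.05,-7, sqrt(14)/14, sqrt( 11)/11, exp(-1) , sqrt( 6)/6,E,2*sqrt( 2),pi,sqrt( 10),3.34,sqrt( 17 ), 8*sqrt( 19) /7, 6,6.36,7.11,7.41]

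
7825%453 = 124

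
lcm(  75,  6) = 150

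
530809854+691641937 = 1222451791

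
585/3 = 195  =  195.00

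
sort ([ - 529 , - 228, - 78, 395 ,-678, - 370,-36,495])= [ - 678, - 529, - 370 ,-228,-78, - 36, 395,495 ] 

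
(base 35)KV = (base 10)731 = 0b1011011011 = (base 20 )1GB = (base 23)18I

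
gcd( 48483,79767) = 9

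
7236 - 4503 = 2733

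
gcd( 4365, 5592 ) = 3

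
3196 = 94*34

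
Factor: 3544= 2^3*443^1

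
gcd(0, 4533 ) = 4533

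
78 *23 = 1794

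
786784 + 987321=1774105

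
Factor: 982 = 2^1*491^1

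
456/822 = 76/137 = 0.55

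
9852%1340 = 472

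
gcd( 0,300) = 300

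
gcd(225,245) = 5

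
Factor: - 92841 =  - 3^1*7^1*4421^1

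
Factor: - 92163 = -3^1*31^1*991^1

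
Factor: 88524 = 2^2*3^2*2459^1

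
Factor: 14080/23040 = 2^( - 1)*3^( - 2)*11^1 = 11/18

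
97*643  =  62371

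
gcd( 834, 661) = 1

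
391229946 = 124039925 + 267190021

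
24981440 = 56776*440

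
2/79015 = 2/79015=0.00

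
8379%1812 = 1131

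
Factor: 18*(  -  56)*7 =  - 7056 = - 2^4*3^2*7^2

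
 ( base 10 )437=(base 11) 368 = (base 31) E3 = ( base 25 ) HC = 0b110110101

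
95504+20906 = 116410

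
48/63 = 16/21 = 0.76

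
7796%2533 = 197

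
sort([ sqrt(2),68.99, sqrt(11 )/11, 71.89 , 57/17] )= [ sqrt(11) /11,  sqrt(2), 57/17, 68.99,71.89 ] 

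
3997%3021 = 976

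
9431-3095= 6336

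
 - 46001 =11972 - 57973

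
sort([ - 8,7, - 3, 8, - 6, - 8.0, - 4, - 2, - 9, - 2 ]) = [ - 9,- 8, - 8.0, - 6, - 4,-3,  -  2, - 2,7,8] 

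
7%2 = 1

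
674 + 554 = 1228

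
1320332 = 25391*52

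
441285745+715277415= 1156563160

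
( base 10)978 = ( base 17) 369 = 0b1111010010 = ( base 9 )1306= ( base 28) 16q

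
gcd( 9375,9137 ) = 1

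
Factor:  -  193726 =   -  2^1*13^1 * 7451^1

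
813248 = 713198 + 100050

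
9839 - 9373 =466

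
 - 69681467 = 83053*( - 839 )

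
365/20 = 73/4 =18.25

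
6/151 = 6/151 = 0.04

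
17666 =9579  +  8087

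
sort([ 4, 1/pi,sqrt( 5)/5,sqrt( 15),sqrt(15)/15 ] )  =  [sqrt( 15 )/15,1/pi,sqrt( 5)/5,sqrt( 15),4 ]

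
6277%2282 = 1713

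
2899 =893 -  - 2006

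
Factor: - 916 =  - 2^2*229^1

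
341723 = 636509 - 294786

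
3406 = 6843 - 3437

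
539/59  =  9 + 8/59= 9.14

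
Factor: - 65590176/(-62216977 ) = 2^5*3^1*29^( - 1)*677^( - 1 )*3169^( - 1 )*683231^1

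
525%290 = 235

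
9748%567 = 109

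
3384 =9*376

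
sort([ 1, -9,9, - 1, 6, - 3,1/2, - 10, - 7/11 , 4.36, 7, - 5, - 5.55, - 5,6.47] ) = [ - 10, - 9,  -  5.55 , - 5, - 5, - 3, - 1,- 7/11, 1/2,  1, 4.36, 6,6.47,7,9]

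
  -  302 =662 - 964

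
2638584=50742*52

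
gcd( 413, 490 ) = 7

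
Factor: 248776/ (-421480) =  - 121/205 = - 5^ ( - 1)*11^2* 41^( - 1)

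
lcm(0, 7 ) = 0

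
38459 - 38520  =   -61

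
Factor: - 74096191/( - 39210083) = 11^ (-1 )*13^2*438439^1  *  3564553^(- 1 )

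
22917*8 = 183336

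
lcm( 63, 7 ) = 63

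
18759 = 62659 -43900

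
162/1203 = 54/401 =0.13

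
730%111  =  64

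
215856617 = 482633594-266776977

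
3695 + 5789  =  9484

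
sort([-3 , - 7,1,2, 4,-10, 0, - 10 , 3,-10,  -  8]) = [ - 10,  -  10,-10,-8, - 7, - 3, 0,1 , 2, 3,4]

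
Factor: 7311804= 2^2*3^1*157^1*3881^1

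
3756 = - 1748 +5504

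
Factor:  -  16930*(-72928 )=2^6*5^1*43^1*  53^1*1693^1  =  1234671040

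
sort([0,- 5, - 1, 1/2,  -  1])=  [- 5,-1, - 1,  0, 1/2]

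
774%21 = 18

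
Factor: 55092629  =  55092629^1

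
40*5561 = 222440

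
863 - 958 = -95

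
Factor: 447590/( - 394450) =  - 5^( - 1)*7^( - 3)*11^1*13^1*23^( - 1 )*313^1= - 44759/39445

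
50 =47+3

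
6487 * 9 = 58383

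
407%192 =23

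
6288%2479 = 1330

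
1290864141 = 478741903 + 812122238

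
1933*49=94717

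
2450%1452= 998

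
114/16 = 7 + 1/8 = 7.12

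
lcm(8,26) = 104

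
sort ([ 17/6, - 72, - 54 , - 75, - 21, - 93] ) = [ - 93, - 75,-72, -54, - 21,17/6] 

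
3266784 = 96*34029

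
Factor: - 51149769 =-3^1*11^1*23^1*67391^1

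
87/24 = 3  +  5/8 = 3.62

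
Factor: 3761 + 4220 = 7981 = 23^1*347^1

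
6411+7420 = 13831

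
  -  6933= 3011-9944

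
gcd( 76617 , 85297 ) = 1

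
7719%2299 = 822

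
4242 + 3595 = 7837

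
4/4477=4/4477 = 0.00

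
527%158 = 53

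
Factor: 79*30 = 2370 = 2^1*3^1*5^1*79^1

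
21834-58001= -36167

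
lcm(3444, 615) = 17220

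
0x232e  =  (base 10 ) 9006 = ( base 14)33d4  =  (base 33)88u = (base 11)6848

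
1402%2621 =1402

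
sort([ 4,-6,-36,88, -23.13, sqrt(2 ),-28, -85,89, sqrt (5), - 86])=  [ - 86,  -  85, - 36,-28, -23.13, - 6, sqrt( 2 ),sqrt (5), 4,88, 89]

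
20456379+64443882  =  84900261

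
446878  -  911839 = -464961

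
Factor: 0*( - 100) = 0 = 0^1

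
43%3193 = 43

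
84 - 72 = 12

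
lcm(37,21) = 777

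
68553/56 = 1224 + 9/56 =1224.16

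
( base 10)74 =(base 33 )28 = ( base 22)38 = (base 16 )4a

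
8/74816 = 1/9352  =  0.00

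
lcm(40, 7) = 280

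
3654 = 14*261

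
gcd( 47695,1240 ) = 5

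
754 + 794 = 1548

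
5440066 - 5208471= 231595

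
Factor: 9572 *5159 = 49381948 = 2^2*7^1 * 11^1  *  67^1*2393^1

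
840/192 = 35/8 = 4.38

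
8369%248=185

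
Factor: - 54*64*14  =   - 2^8*3^3*7^1 = - 48384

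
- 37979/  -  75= 506  +  29/75=506.39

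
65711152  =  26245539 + 39465613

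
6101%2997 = 107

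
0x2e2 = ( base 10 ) 738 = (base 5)10423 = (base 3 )1000100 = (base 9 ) 1010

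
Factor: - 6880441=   -  6880441^1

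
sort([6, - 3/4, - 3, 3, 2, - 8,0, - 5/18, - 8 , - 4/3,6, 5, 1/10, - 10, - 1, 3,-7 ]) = [-10, - 8, - 8, - 7,-3, - 4/3,  -  1, - 3/4, - 5/18, 0,  1/10, 2, 3, 3, 5,6, 6]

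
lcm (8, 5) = 40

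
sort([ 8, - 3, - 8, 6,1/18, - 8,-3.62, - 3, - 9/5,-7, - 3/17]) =[ - 8,- 8,- 7, - 3.62,  -  3, - 3, - 9/5,-3/17 , 1/18 , 6,8 ] 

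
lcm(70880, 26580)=212640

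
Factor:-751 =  - 751^1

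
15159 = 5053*3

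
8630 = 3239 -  - 5391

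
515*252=129780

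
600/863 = 600/863 = 0.70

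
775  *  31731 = 24591525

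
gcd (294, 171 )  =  3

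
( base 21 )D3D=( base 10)5809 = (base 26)8FB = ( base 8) 13261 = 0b1011010110001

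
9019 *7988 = 72043772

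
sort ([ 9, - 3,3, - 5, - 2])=[ - 5,  -  3 , - 2,3,9]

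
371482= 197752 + 173730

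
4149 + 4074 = 8223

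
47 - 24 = 23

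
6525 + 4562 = 11087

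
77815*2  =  155630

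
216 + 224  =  440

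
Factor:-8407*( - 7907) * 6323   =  7^1 * 1201^1*6323^1*7907^1 = 420316044127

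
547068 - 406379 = 140689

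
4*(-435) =  -  1740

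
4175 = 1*4175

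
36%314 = 36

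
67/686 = 67/686 = 0.10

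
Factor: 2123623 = 17^1*124919^1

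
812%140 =112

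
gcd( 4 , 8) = 4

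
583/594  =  53/54  =  0.98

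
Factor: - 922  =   - 2^1*461^1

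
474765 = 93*5105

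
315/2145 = 21/143  =  0.15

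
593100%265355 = 62390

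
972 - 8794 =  - 7822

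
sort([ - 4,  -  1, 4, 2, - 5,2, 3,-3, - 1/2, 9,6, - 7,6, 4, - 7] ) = [ - 7, - 7,-5 , - 4 , - 3, - 1, - 1/2,2,  2,3, 4,4 , 6,6,  9 ]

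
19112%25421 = 19112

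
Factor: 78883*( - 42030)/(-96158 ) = 3^2*5^1*7^1*59^1*191^1  *  467^1*48079^( - 1) = 1657726245/48079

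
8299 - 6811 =1488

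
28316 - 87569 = - 59253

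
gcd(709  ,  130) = 1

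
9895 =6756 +3139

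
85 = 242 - 157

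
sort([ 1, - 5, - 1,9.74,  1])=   [ - 5, - 1,1,1, 9.74 ] 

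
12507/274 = 45 + 177/274 = 45.65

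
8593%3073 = 2447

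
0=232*0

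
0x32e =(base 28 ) 112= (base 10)814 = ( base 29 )S2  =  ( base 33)om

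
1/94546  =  1/94546 = 0.00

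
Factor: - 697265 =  - 5^1*37^1*3769^1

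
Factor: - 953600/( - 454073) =2^8*5^2*149^1*167^( - 1 )*2719^( -1)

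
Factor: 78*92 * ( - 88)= - 2^6*3^1*11^1 *13^1*23^1 = - 631488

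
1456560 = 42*34680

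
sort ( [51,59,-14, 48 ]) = [ - 14, 48, 51, 59]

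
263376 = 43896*6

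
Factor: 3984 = 2^4*3^1*83^1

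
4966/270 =18 + 53/135 = 18.39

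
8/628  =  2/157=0.01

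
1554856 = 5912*263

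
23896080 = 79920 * 299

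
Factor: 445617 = 3^2 *67^1*739^1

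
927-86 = 841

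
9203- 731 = 8472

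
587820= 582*1010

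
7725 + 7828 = 15553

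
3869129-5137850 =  - 1268721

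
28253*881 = 24890893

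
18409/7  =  18409/7=2629.86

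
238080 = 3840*62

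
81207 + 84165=165372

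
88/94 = 44/47 = 0.94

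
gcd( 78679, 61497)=1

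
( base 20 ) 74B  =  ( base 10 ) 2891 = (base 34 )2h1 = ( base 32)2qb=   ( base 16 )B4B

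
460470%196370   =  67730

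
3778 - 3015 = 763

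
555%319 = 236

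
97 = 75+22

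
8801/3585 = 2 + 1631/3585=2.45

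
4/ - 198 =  -2/99=-0.02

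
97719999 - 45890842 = 51829157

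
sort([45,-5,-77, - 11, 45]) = [-77,-11, - 5, 45, 45 ]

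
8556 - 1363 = 7193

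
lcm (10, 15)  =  30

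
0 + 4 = 4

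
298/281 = 1 + 17/281  =  1.06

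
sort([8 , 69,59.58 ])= [ 8,59.58, 69]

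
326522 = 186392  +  140130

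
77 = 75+2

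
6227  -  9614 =-3387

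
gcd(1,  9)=1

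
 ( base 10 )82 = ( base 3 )10001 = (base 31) 2K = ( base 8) 122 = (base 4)1102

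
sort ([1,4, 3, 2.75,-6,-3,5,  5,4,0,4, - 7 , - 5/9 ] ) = [ - 7,-6, - 3,  -  5/9,0,1 , 2.75, 3 , 4,4,4, 5 , 5 ] 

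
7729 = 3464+4265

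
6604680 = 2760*2393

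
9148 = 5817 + 3331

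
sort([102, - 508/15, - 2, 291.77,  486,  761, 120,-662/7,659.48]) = [ - 662/7,-508/15, - 2,102, 120,291.77, 486,  659.48, 761]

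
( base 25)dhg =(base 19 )14dg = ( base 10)8566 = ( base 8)20566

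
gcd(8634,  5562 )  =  6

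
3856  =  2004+1852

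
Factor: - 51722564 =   -  2^2*79^1*163679^1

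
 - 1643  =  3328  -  4971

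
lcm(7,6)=42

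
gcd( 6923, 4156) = 1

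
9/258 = 3/86=0.03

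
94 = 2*47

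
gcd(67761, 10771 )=1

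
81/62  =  1 + 19/62 = 1.31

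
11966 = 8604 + 3362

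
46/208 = 23/104=0.22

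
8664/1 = 8664 = 8664.00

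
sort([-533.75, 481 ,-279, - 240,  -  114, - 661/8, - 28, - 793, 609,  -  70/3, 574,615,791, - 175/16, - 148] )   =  [ - 793, - 533.75,-279,-240, - 148,  -  114 , - 661/8, - 28, - 70/3, - 175/16, 481,574, 609,615,791]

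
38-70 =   -  32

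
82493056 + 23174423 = 105667479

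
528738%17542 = 2478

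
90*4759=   428310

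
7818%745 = 368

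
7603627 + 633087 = 8236714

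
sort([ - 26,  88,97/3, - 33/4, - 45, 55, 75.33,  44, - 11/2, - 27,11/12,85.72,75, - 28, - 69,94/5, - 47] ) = [ - 69, - 47, - 45, - 28 , - 27,-26, - 33/4, - 11/2, 11/12,94/5, 97/3 , 44,55, 75, 75.33,85.72,88] 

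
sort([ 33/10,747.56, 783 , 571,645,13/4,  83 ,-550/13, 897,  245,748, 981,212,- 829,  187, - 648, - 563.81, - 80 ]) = [-829, - 648, - 563.81,-80, - 550/13, 13/4,33/10, 83, 187, 212,245,  571,645, 747.56, 748,783, 897, 981] 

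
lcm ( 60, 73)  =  4380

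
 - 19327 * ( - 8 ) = 154616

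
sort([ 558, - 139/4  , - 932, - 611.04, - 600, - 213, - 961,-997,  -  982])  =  [ - 997, - 982, - 961, - 932, - 611.04,  -  600, - 213, - 139/4, 558 ]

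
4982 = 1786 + 3196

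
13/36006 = 13/36006 = 0.00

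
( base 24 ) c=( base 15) c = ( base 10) 12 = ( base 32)c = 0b1100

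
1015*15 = 15225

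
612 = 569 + 43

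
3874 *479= 1855646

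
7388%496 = 444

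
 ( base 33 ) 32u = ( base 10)3363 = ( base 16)d23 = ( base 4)310203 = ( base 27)4GF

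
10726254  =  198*54173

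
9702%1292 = 658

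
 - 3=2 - 5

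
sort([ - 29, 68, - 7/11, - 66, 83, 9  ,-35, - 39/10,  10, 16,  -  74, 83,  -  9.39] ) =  [-74, - 66, - 35,-29, - 9.39, - 39/10,  -  7/11,9,10,16,68,83,83 ] 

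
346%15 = 1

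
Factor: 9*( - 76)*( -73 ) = 2^2*3^2*19^1*73^1 = 49932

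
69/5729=69/5729= 0.01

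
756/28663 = 756/28663=0.03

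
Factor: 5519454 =2^1*3^1*29^1*31721^1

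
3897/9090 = 433/1010 = 0.43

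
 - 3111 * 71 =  -220881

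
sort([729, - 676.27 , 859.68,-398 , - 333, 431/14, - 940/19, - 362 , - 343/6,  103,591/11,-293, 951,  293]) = [ - 676.27, - 398,-362, - 333,-293 ,-343/6, - 940/19,431/14,  591/11, 103, 293,729, 859.68,  951]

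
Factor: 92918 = 2^1*7^1*6637^1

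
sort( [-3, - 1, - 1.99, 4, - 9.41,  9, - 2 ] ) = [ - 9.41, - 3, - 2, - 1.99  , - 1,4,9 ] 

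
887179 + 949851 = 1837030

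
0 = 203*0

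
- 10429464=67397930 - 77827394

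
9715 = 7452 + 2263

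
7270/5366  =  3635/2683 = 1.35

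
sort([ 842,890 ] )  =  [842  ,  890 ]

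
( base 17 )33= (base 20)2e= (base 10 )54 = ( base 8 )66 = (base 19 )2g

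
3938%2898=1040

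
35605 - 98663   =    -  63058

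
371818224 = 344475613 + 27342611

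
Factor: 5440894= 2^1*2720447^1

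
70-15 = 55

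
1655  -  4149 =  - 2494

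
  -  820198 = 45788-865986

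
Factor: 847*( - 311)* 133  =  - 7^2 * 11^2*19^1*311^1=- 35034461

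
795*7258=5770110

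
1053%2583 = 1053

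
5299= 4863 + 436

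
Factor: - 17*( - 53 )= 17^1*53^1 = 901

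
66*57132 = 3770712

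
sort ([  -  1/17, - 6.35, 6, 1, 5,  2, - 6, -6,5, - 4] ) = [ - 6.35,  -  6, -6, -4,  -  1/17, 1, 2,  5, 5, 6]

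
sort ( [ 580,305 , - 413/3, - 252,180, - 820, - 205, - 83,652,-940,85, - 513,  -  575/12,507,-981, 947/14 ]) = [ -981,-940, -820, - 513, - 252, - 205,- 413/3,-83, - 575/12, 947/14,85,180,305,507,580,652 ]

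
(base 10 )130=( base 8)202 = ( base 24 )5A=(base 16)82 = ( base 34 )3S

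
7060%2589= 1882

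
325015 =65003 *5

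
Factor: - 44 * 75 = -3300 = - 2^2 * 3^1*5^2*11^1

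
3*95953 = 287859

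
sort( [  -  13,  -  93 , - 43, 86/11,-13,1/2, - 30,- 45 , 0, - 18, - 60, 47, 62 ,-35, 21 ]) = [ - 93, - 60, - 45, - 43, - 35, - 30, - 18,  -  13, - 13, 0, 1/2,86/11,21, 47, 62]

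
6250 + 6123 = 12373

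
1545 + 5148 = 6693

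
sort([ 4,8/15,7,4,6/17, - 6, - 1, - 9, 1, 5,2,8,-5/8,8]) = [ - 9, - 6,  -  1, - 5/8,6/17 , 8/15,1, 2,4, 4, 5, 7, 8, 8]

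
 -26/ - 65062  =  13/32531 = 0.00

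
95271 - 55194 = 40077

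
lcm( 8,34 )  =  136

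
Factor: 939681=3^6*1289^1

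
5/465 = 1/93  =  0.01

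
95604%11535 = 3324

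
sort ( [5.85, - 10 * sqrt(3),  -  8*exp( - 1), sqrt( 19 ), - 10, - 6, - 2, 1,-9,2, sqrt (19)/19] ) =[ - 10*sqrt( 3), - 10,  -  9, - 6,-8*exp( - 1), - 2, sqrt(19) /19,  1,  2,sqrt( 19), 5.85 ] 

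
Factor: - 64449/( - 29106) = 2^( - 1)*7^( - 1)*31^1 =31/14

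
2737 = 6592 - 3855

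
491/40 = 491/40=12.28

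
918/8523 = 102/947 = 0.11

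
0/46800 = 0 = 0.00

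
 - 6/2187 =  - 1 + 727/729 = -  0.00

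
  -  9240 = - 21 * 440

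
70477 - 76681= - 6204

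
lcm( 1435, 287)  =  1435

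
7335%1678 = 623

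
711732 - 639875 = 71857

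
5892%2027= 1838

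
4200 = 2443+1757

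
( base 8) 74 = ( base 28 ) 24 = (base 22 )2G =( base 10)60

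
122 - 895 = -773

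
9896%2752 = 1640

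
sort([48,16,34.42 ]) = [16, 34.42,48 ] 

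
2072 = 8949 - 6877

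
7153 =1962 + 5191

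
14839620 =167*88860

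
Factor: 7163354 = 2^1*11^1 *325607^1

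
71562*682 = 48805284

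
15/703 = 15/703 =0.02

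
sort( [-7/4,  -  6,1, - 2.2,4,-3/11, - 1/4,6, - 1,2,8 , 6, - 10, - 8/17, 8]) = [- 10, - 6, - 2.2,-7/4, - 1,  -  8/17, - 3/11,-1/4, 1,2,4,6, 6,8, 8 ]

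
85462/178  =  42731/89= 480.12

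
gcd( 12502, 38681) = 47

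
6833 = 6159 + 674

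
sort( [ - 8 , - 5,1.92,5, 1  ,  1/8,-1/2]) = [ - 8,-5, - 1/2,1/8,1,1.92,  5]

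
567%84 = 63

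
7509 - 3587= 3922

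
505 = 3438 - 2933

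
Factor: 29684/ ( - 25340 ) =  - 5^( - 1 )*7^ ( - 1)*41^1 = - 41/35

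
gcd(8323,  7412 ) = 1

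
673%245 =183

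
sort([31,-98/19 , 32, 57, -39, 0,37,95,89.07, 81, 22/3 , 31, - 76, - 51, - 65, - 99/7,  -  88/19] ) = [ - 76, - 65, - 51, - 39, - 99/7 ,-98/19, - 88/19, 0,22/3,31, 31, 32,37,  57,81,89.07, 95]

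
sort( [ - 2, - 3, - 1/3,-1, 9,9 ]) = [ - 3,-2, - 1, - 1/3, 9,9]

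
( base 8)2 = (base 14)2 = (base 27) 2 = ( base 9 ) 2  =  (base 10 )2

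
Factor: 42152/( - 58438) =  - 2^2 * 11^1*61^( - 1) =- 44/61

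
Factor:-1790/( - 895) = 2 = 2^1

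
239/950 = 239/950 =0.25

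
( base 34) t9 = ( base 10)995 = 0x3E3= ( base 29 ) 159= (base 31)113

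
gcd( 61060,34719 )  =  71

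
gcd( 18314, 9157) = 9157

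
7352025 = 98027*75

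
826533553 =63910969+762622584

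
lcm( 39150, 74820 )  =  3366900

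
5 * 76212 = 381060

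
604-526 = 78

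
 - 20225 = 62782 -83007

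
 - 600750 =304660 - 905410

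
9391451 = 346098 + 9045353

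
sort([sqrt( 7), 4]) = [ sqrt(7),4 ] 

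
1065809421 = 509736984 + 556072437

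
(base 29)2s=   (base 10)86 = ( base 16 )56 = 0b1010110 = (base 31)2O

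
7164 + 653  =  7817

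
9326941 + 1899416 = 11226357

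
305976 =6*50996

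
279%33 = 15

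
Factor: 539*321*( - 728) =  - 125957832=- 2^3*3^1*7^3*11^1 * 13^1*107^1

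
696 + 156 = 852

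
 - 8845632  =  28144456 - 36990088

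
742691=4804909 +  - 4062218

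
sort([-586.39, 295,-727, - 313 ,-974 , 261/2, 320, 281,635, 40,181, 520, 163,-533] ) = [-974 ,  -  727, - 586.39,-533, - 313, 40, 261/2,163,181,281, 295, 320, 520, 635] 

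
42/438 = 7/73 = 0.10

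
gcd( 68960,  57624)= 8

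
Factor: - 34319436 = -2^2*3^1*  953^1*3001^1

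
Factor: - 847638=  -2^1*3^3*11^1 * 1427^1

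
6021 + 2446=8467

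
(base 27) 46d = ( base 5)44331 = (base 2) 110000010011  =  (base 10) 3091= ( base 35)2ib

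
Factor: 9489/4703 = 3^1*3163^1 * 4703^ ( - 1 ) 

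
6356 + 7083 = 13439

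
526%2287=526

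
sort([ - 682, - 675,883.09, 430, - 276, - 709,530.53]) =[-709, - 682, - 675, - 276,430, 530.53, 883.09 ] 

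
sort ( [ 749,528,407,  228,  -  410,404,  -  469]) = [ - 469,  -  410,228, 404 , 407,528,749] 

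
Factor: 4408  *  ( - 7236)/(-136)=2^2*  3^3 * 17^(-1 ) * 19^1 * 29^1*67^1 = 3987036/17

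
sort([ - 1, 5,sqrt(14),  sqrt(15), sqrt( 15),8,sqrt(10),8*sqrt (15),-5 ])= [-5, - 1,sqrt( 10), sqrt( 14),sqrt( 15),sqrt( 15 ), 5,8,8*sqrt(15)]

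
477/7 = 68 + 1/7 = 68.14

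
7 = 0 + 7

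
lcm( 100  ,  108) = 2700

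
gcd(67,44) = 1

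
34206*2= 68412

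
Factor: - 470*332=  -156040 = - 2^3*5^1*47^1*83^1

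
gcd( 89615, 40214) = 1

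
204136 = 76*2686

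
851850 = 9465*90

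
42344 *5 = 211720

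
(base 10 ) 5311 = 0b1010010111111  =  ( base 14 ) 1D15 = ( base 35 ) 4BQ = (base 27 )77j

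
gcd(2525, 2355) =5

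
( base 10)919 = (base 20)25j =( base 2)1110010111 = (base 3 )1021001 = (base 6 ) 4131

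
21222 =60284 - 39062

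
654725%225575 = 203575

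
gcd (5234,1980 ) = 2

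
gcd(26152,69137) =1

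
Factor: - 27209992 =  -2^3*47^1 * 72367^1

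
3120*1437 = 4483440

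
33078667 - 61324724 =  - 28246057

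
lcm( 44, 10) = 220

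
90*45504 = 4095360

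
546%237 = 72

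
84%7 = 0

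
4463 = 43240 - 38777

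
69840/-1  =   -69840 + 0/1 = - 69840.00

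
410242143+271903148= 682145291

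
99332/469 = 99332/469 = 211.80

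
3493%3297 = 196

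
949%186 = 19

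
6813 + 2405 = 9218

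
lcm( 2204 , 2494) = 94772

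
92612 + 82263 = 174875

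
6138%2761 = 616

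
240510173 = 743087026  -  502576853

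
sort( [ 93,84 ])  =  [ 84, 93] 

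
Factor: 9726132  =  2^2  *  3^1*13^1*62347^1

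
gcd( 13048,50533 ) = 7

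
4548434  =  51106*89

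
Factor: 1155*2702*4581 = 2^1*3^3 * 5^1*7^2*11^1*193^1*509^1  =  14296430610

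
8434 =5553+2881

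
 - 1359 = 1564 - 2923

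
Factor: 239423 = 239423^1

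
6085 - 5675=410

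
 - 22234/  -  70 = 11117/35 = 317.63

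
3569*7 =24983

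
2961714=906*3269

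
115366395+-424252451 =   -  308886056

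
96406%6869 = 240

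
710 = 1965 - 1255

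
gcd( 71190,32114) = 2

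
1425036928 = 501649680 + 923387248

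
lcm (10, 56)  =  280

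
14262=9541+4721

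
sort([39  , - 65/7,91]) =[ - 65/7, 39,91 ] 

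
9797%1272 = 893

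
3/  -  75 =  - 1+ 24/25 = -0.04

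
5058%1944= 1170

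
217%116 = 101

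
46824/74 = 632 + 28/37 = 632.76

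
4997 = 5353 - 356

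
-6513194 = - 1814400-4698794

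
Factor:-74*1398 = -103452 = - 2^2*3^1*37^1*233^1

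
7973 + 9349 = 17322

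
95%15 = 5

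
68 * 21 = 1428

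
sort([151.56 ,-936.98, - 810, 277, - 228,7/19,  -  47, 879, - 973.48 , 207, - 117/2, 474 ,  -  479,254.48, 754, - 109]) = [- 973.48, - 936.98, - 810, - 479, - 228, -109, -117/2, - 47,7/19, 151.56  ,  207,  254.48  ,  277, 474, 754, 879]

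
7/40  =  7/40 = 0.17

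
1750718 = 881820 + 868898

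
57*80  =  4560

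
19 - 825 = -806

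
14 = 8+6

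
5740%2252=1236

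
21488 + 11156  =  32644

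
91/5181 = 91/5181 = 0.02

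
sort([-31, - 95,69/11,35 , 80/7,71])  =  [ - 95 , - 31 , 69/11 , 80/7, 35,71] 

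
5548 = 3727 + 1821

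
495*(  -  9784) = - 4843080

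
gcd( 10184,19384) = 8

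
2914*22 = 64108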